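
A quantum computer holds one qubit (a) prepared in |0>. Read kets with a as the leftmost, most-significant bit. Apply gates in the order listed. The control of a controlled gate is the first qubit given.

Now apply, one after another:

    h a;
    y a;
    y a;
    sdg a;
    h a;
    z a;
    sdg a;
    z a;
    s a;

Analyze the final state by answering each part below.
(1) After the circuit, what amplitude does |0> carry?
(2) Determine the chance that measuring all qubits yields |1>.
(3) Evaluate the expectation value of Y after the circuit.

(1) The final state's coefficient on |0> equals 1/2 - I/2.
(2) The probability of measuring |1> is 1/2.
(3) The observable Y averages to 1.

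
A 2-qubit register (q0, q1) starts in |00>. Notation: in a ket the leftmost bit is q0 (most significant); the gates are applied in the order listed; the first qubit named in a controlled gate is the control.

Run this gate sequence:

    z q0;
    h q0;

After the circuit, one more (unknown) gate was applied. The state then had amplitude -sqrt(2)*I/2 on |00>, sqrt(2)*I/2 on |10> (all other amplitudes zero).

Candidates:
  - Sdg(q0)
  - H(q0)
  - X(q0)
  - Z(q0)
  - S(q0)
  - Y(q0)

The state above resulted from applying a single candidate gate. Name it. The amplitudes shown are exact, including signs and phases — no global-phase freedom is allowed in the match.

The applied gate was Y(q0).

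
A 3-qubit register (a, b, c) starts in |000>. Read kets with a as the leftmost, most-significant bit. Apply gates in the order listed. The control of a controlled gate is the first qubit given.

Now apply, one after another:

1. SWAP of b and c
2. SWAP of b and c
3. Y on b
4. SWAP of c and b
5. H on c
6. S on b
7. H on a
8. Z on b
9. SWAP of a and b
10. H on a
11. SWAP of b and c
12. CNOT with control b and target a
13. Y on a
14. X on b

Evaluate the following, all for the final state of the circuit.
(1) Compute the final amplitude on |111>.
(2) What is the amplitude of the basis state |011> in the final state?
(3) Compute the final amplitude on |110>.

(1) The amplitude on |111> is -sqrt(2)/4. Key observation: steps 1-2 multiply out to the identity, so the circuit reduces to the remaining gates.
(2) |011> carries amplitude sqrt(2)/4 in the final state.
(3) The amplitude on |110> is -sqrt(2)/4.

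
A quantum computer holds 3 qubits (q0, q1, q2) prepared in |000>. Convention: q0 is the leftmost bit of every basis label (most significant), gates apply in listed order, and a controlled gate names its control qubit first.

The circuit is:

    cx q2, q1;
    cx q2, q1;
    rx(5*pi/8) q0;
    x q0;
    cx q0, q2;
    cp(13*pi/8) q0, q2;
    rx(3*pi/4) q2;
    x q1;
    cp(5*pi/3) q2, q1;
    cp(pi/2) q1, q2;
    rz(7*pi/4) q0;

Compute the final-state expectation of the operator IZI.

The observable IZI averages to -1. Key observation: gates 1-2 undo each other exactly, leaving only the rest of the circuit to track.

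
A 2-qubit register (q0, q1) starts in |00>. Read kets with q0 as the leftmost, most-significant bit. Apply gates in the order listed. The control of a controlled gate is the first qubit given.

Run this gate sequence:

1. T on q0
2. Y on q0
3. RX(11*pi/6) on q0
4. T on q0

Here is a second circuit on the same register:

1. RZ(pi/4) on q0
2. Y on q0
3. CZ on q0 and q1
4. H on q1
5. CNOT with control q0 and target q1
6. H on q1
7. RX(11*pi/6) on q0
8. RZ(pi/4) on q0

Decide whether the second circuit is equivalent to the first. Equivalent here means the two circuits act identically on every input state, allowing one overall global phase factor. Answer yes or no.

Yes — the two circuits implement the same unitary up to a global phase.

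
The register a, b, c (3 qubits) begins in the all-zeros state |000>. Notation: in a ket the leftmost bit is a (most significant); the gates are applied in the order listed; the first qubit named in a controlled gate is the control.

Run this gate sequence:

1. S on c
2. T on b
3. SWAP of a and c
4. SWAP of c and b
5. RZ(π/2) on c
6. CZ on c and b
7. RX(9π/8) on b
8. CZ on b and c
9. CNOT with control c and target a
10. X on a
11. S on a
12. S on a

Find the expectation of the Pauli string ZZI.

The expectation value of ZZI is sqrt(sqrt(2) + 2)/2.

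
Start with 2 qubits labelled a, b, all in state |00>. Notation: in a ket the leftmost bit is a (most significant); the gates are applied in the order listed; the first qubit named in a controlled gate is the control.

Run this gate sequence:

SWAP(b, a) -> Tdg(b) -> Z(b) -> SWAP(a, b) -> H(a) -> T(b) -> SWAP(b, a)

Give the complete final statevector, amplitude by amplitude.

After the circuit, the state carries amplitude sqrt(2)/2 on |00>, sqrt(2)/2 on |01>, 0 on |10>, 0 on |11>.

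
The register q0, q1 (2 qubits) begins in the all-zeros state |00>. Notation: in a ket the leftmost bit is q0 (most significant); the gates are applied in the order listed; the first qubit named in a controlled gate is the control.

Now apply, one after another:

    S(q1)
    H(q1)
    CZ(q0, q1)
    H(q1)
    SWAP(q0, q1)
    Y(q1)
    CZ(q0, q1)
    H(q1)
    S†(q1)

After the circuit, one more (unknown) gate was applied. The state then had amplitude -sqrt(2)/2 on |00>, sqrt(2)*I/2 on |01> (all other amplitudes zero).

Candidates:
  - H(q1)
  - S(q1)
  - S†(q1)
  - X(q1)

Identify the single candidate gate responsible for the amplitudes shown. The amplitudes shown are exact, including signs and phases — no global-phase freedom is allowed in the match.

The applied gate was X(q1).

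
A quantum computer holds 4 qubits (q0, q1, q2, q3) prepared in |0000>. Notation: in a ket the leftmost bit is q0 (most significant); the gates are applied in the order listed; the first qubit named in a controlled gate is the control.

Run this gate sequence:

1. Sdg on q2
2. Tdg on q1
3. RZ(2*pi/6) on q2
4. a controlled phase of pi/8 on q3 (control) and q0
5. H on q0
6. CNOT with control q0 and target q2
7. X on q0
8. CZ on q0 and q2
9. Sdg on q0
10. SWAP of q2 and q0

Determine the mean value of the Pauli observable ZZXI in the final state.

The expectation value of ZZXI is 0.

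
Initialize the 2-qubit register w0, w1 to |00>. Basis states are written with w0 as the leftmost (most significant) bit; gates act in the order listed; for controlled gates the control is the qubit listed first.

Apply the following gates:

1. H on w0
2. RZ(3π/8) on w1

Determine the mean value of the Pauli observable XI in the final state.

The observable XI averages to 1.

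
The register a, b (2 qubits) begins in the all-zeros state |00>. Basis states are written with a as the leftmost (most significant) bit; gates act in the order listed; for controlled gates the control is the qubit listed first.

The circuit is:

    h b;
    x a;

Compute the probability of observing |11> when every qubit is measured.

A full measurement returns |11> with probability 1/2.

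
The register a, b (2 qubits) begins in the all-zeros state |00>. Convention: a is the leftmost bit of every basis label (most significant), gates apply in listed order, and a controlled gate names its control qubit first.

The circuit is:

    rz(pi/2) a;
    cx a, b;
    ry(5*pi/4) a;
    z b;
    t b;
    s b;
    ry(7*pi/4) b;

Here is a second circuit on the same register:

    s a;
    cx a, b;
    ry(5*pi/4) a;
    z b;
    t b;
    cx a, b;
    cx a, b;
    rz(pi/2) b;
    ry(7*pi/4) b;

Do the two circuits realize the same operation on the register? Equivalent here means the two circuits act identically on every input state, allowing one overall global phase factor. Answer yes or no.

Yes, they are equivalent — the unitaries differ by at most a global phase.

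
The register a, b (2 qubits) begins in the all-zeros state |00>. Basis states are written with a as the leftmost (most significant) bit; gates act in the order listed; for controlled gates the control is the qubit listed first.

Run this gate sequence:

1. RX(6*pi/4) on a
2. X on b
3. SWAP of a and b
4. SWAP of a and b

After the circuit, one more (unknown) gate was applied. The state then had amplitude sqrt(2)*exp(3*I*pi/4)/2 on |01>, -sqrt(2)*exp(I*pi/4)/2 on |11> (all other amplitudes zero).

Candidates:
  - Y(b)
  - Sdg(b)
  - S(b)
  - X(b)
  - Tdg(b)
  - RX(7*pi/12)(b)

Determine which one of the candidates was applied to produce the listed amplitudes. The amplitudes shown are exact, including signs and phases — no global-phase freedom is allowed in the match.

The unique candidate consistent with the amplitudes is Tdg(b). Key observation: gates 3-4 undo each other exactly, leaving only the rest of the circuit to track.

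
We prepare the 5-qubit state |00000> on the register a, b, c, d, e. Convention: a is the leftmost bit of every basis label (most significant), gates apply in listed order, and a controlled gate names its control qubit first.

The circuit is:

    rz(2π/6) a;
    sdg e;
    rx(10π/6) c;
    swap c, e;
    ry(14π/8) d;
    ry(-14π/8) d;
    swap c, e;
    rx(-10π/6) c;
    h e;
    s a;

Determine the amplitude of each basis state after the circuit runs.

The resulting statevector has amplitude -sqrt(2)*exp(5*I*pi/6)/2 on |00000>, -sqrt(2)*exp(5*I*pi/6)/2 on |00001>, and 0 on every other basis state. Key observation: steps 3-8 multiply out to the identity, so the circuit reduces to the remaining gates.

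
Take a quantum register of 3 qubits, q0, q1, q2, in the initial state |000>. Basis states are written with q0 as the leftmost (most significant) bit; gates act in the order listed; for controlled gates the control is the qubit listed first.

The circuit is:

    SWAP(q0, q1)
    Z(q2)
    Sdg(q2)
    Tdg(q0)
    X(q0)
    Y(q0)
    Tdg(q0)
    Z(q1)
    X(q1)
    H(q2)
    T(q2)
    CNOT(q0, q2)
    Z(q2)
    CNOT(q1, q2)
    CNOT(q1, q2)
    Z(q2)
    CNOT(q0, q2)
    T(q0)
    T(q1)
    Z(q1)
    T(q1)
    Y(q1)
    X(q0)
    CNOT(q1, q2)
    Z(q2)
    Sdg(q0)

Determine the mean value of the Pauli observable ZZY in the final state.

The observable ZZY averages to sqrt(2)/2. Key observation: the block from step 12 through step 17 cancels to the identity and can be dropped.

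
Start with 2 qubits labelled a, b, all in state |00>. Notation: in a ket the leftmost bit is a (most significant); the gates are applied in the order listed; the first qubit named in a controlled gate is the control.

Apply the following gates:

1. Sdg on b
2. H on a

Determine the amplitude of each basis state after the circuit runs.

The final amplitudes are sqrt(2)/2 on |00>, 0 on |01>, sqrt(2)/2 on |10>, 0 on |11>.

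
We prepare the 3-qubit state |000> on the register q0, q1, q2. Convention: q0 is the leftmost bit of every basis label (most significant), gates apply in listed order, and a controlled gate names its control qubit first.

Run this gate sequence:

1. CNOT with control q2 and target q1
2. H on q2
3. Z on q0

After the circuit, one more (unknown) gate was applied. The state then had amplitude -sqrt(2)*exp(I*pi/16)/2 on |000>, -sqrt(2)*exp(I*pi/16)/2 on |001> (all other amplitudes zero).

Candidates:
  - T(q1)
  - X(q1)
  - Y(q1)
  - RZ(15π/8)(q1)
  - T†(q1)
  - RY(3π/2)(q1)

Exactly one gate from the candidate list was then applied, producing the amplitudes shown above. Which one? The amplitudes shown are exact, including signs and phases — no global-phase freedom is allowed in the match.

The unique candidate consistent with the amplitudes is RZ(15π/8)(q1).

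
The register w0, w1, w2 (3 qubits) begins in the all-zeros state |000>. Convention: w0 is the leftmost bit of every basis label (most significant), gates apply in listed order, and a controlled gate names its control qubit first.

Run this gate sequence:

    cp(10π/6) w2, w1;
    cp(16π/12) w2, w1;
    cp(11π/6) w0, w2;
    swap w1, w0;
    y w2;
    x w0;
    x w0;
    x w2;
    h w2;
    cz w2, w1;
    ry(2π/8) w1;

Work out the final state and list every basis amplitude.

After the circuit, the state carries amplitude I*sqrt(2*sqrt(2) + 4)/4 on |000>, I*sqrt(2*sqrt(2) + 4)/4 on |001>, I*sqrt(4 - 2*sqrt(2))/4 on |010>, I*sqrt(4 - 2*sqrt(2))/4 on |011>, 0 on |100>, 0 on |101>, 0 on |110>, 0 on |111>. Key observation: steps 6-7 multiply out to the identity, so the circuit reduces to the remaining gates.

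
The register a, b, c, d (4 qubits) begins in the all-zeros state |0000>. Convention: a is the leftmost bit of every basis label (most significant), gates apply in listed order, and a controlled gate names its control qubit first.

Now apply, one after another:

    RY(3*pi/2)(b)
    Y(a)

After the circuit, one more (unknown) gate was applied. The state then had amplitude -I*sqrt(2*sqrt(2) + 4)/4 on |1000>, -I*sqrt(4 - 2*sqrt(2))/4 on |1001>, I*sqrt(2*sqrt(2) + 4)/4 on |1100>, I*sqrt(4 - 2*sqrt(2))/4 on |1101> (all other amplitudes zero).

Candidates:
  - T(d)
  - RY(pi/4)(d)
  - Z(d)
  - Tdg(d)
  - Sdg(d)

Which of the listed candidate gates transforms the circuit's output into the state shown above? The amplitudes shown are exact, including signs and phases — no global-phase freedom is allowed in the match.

The applied gate was RY(pi/4)(d).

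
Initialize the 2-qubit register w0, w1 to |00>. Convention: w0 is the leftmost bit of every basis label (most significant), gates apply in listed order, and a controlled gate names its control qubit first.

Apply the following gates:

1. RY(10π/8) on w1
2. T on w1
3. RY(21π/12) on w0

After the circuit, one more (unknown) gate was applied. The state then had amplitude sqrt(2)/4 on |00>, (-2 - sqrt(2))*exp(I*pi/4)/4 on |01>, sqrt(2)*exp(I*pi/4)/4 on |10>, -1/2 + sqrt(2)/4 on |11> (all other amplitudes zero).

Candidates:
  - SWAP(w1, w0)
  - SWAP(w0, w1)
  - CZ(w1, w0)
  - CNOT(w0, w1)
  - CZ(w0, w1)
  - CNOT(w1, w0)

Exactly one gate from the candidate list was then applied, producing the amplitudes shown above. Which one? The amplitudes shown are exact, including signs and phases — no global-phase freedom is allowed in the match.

It was CNOT(w0, w1) that produced the state shown.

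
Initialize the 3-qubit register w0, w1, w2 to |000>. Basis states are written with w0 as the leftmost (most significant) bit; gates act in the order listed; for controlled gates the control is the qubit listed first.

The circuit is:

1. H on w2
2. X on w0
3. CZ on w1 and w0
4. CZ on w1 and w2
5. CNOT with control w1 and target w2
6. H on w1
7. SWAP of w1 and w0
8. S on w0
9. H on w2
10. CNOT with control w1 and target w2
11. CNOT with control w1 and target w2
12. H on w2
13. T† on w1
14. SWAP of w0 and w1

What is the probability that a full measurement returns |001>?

A full measurement returns |001> with probability 0. Key observation: the block from step 9 through step 12 cancels to the identity and can be dropped.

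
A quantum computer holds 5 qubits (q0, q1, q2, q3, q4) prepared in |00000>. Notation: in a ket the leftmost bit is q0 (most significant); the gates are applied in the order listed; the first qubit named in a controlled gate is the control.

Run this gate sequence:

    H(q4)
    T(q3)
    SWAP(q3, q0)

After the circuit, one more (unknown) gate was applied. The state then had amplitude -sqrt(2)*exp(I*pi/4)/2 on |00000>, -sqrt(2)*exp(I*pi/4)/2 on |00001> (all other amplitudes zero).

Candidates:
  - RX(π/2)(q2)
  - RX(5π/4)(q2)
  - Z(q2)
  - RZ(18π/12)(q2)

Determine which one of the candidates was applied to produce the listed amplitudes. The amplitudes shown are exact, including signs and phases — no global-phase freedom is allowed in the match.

The applied gate was RZ(18π/12)(q2).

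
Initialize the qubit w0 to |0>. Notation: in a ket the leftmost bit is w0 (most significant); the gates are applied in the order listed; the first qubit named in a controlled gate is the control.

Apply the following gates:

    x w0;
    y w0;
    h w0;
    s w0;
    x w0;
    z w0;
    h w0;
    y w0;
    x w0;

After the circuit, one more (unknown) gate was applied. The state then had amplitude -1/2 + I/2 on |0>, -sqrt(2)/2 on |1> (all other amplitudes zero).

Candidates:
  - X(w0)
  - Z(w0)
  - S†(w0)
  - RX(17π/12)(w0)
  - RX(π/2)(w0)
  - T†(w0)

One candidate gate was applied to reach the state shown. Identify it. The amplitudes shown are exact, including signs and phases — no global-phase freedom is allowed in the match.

The applied gate was T†(w0).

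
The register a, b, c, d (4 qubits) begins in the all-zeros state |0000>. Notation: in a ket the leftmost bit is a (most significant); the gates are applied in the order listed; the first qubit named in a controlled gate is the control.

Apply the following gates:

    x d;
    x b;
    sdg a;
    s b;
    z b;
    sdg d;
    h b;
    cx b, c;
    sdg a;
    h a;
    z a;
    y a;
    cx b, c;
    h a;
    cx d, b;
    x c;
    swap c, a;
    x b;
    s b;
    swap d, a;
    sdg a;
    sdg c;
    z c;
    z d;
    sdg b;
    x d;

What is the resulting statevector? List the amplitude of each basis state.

After the circuit, the state carries amplitude sqrt(2)/2 on |1000>, -sqrt(2)/2 on |1100>, and 0 on every other basis state.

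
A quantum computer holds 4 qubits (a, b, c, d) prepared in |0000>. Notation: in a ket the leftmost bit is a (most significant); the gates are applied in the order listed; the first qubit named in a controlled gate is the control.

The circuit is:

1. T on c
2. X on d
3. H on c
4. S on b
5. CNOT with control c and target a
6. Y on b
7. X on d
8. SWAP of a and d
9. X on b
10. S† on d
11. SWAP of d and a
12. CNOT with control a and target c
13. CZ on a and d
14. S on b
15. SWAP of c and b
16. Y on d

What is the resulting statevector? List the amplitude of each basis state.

The final amplitudes are -sqrt(2)/2 on |0001>, sqrt(2)*I/2 on |1001>, and 0 on every other basis state.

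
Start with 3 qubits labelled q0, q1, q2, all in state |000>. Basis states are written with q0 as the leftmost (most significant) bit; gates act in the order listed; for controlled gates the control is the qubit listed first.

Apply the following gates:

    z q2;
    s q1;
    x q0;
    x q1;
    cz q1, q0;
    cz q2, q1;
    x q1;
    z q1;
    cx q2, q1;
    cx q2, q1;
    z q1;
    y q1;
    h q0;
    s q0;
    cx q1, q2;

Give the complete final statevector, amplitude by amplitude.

The final amplitudes are -sqrt(2)*I/2 on |011>, -sqrt(2)/2 on |111>, and 0 on every other basis state.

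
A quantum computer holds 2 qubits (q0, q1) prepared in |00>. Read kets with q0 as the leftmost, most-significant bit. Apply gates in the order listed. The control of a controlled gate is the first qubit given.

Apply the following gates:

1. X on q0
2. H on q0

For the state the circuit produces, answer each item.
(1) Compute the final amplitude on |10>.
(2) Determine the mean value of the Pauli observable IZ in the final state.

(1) The final state's coefficient on |10> equals -sqrt(2)/2.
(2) In the final state, IZ has expectation 1.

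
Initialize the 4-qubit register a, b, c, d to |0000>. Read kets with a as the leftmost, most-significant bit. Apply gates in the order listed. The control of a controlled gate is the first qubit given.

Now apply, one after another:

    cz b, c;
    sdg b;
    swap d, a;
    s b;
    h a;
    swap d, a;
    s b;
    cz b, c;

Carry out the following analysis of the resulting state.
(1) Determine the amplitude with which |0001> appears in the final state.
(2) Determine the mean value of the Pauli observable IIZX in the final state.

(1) The amplitude on |0001> is sqrt(2)/2.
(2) The observable IIZX averages to 1.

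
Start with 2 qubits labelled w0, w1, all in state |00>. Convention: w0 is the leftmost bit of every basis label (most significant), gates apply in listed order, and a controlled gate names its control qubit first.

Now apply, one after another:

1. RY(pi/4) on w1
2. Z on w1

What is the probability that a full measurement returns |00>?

The probability of measuring |00> is sqrt(2)/4 + 1/2.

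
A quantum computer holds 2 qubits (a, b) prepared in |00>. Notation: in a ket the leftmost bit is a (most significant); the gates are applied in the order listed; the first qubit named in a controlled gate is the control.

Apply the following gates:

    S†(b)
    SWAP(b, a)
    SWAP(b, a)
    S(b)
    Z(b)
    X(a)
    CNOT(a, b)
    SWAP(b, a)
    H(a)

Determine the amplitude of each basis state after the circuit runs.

The resulting statevector has amplitude 0 on |00>, sqrt(2)/2 on |01>, 0 on |10>, -sqrt(2)/2 on |11>. Key observation: gates 2-3 undo each other exactly, leaving only the rest of the circuit to track.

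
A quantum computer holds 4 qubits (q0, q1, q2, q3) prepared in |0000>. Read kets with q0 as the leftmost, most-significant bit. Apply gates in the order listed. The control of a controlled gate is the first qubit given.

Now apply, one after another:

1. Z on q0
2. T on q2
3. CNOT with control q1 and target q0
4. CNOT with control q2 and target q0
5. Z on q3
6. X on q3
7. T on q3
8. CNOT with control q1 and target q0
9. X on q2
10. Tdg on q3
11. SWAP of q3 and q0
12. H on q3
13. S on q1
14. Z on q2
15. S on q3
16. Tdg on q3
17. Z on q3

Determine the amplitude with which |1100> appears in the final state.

The final state's coefficient on |1100> equals 0.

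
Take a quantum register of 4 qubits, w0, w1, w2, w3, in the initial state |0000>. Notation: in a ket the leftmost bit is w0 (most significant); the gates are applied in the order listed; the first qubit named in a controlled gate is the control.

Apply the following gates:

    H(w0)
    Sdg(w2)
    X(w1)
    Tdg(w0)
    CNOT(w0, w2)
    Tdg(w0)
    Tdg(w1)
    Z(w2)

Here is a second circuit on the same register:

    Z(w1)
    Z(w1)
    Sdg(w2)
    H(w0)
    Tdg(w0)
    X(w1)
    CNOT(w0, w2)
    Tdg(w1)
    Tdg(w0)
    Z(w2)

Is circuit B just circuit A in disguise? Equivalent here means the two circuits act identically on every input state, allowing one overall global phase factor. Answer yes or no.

Yes: on every input state the two circuits agree up to one overall phase factor.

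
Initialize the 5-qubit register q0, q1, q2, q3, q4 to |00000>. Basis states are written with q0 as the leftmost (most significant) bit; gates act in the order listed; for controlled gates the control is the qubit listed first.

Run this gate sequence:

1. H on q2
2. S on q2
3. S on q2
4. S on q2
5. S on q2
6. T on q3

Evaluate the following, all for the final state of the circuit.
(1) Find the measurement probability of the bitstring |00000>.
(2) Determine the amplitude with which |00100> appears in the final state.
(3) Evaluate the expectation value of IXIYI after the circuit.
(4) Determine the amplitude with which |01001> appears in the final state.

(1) The probability of measuring |00000> is 1/2. Key observation: steps 2-5 multiply out to the identity, so the circuit reduces to the remaining gates.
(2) |00100> carries amplitude sqrt(2)/2 in the final state.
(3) The expectation value of IXIYI is 0.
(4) |01001> carries amplitude 0 in the final state.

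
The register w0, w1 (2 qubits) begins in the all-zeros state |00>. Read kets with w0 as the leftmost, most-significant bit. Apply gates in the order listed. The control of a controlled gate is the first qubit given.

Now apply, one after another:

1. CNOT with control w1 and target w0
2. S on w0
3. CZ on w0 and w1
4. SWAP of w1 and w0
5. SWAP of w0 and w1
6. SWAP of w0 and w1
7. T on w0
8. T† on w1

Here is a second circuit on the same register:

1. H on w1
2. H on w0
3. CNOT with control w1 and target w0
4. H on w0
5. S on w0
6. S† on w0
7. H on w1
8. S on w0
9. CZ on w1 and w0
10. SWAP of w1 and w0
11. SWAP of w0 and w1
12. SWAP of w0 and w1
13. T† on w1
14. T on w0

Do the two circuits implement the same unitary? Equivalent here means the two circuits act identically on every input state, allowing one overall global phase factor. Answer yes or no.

No: there is an input state on which the two circuits produce genuinely different outputs (not merely differing by a phase).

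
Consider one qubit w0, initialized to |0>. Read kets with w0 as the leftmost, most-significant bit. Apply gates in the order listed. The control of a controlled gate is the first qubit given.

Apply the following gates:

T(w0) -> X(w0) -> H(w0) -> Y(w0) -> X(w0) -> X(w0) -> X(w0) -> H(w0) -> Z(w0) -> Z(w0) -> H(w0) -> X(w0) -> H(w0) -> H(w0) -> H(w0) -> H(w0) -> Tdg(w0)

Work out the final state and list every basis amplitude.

The final amplitudes are sqrt(2)*I/2 on |0>, sqrt(2)*exp(I*pi/4)/2 on |1>. Key observation: steps 7-12 multiply out to the identity, so the circuit reduces to the remaining gates.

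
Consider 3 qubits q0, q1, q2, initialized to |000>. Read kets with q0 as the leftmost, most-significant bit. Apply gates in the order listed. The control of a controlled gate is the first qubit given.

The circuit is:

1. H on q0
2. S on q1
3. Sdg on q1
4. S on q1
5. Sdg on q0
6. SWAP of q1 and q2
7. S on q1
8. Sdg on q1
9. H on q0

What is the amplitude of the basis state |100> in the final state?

The final state's coefficient on |100> equals 1/2 + I/2.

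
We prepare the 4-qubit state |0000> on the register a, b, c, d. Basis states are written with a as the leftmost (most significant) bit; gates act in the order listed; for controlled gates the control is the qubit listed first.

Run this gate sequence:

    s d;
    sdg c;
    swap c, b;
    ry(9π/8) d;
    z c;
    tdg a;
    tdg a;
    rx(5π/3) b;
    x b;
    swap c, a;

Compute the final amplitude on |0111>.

The final state's coefficient on |0111> equals 0.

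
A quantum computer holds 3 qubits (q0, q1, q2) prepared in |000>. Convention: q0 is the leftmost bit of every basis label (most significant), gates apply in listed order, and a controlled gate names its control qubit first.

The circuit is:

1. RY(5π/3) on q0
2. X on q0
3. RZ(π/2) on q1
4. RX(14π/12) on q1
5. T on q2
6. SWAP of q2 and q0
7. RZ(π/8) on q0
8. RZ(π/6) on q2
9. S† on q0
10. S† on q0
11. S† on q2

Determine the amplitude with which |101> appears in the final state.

The amplitude on |101> is 0.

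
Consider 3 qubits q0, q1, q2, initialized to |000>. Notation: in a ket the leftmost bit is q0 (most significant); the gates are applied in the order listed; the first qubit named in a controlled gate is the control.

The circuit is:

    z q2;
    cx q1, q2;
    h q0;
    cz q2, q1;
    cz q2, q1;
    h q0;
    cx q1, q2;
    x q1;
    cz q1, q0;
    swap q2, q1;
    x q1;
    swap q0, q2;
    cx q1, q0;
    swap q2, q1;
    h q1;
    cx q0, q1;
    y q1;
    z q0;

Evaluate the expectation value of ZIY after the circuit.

In the final state, ZIY has expectation 0. Key observation: the block from step 2 through step 7 cancels to the identity and can be dropped.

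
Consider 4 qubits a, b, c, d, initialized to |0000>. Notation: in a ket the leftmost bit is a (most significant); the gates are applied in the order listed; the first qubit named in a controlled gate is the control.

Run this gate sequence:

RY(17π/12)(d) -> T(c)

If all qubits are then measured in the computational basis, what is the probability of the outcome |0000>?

Outcome |0000> occurs with probability -sqrt(6)/8 + sqrt(2)/8 + 1/2.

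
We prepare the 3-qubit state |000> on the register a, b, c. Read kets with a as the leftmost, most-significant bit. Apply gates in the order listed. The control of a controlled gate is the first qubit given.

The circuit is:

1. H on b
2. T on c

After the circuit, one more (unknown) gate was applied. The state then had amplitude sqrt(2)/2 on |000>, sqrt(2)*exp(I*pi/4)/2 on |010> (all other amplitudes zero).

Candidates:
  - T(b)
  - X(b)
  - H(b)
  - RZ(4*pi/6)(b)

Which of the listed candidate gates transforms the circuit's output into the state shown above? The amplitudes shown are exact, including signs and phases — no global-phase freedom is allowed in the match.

It was T(b) that produced the state shown.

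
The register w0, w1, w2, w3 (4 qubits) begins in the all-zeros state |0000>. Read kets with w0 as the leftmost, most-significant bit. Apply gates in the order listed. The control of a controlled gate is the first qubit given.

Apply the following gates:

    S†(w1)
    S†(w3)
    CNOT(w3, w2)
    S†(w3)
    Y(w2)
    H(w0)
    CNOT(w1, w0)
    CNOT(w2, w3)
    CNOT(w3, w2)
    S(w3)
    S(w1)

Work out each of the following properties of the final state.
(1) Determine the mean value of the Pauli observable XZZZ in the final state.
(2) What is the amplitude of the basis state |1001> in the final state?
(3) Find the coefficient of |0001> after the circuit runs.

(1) The observable XZZZ averages to -1.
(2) The amplitude on |1001> is -sqrt(2)/2.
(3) The amplitude on |0001> is -sqrt(2)/2.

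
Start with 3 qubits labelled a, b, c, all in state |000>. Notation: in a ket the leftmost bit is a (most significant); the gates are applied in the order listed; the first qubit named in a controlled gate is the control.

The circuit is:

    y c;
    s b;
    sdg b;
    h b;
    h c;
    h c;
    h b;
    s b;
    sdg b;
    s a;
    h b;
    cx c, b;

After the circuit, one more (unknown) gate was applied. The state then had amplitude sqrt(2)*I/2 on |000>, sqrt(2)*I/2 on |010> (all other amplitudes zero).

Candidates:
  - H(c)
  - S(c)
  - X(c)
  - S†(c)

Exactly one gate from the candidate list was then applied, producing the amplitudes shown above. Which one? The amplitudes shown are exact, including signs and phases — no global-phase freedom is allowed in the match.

The applied gate was X(c).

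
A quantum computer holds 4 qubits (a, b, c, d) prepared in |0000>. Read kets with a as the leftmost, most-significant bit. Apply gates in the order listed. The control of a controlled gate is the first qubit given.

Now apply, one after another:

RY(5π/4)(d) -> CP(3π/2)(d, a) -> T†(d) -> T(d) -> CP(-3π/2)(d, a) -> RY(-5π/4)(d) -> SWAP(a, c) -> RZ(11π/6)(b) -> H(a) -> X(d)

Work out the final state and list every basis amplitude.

The final amplitudes are -sqrt(2)*exp(I*pi/12)/2 on |0001>, -sqrt(2)*exp(I*pi/12)/2 on |1001>, and 0 on every other basis state. Key observation: the block from step 1 through step 6 cancels to the identity and can be dropped.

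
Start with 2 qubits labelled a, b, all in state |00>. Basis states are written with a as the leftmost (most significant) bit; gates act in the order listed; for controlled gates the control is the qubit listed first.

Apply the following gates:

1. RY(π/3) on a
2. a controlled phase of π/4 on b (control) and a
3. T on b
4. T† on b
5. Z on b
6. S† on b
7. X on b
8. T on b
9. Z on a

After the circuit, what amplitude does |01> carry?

|01> carries amplitude sqrt(3)*exp(I*pi/4)/2 in the final state.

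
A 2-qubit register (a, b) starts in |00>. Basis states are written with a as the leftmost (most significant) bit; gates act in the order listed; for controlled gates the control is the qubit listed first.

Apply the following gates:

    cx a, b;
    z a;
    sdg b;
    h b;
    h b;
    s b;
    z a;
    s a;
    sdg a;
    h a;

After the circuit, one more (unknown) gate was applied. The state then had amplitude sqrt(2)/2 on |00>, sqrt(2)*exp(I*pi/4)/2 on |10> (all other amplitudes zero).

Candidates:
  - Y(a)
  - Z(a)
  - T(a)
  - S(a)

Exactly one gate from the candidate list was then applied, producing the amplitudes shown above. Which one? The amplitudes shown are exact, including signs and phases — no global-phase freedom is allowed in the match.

The unique candidate consistent with the amplitudes is T(a).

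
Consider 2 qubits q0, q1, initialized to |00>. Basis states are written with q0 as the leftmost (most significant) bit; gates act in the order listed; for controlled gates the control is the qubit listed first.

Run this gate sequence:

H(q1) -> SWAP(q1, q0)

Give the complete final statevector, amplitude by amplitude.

The final amplitudes are sqrt(2)/2 on |00>, 0 on |01>, sqrt(2)/2 on |10>, 0 on |11>.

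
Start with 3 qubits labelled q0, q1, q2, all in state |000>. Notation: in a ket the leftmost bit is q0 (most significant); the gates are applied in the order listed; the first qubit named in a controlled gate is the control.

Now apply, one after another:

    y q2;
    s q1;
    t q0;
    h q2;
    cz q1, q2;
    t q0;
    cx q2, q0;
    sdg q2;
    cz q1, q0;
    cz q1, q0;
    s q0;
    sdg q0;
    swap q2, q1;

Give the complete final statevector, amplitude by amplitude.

After the circuit, the state carries amplitude sqrt(2)*I/2 on |000>, -sqrt(2)/2 on |110>, and 0 on every other basis state.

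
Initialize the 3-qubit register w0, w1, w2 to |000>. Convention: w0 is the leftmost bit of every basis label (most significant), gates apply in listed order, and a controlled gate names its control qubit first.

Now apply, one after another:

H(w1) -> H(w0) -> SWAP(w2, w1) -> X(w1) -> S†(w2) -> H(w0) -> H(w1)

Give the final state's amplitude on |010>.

|010> carries amplitude -1/2 in the final state.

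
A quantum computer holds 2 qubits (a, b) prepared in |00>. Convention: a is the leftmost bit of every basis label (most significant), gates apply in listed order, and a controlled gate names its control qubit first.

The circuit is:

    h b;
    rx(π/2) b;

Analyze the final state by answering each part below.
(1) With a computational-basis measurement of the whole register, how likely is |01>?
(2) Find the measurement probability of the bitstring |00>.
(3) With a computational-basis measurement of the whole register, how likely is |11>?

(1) A full measurement returns |01> with probability 1/2.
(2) Outcome |00> occurs with probability 1/2.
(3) A full measurement returns |11> with probability 0.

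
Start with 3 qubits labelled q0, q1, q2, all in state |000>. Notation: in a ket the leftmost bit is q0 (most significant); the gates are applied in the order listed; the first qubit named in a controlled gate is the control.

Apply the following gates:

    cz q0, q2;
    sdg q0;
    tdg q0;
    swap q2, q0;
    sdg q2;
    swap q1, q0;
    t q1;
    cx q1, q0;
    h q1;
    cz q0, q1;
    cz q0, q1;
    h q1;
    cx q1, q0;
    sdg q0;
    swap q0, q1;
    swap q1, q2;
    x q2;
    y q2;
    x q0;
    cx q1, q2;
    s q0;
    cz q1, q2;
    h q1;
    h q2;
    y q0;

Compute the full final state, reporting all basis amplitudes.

After the circuit, the state carries amplitude -I/2 on |000>, -I/2 on |001>, -I/2 on |010>, -I/2 on |011>, 0 on |100>, 0 on |101>, 0 on |110>, 0 on |111>. Key observation: gates 8-13 undo each other exactly, leaving only the rest of the circuit to track.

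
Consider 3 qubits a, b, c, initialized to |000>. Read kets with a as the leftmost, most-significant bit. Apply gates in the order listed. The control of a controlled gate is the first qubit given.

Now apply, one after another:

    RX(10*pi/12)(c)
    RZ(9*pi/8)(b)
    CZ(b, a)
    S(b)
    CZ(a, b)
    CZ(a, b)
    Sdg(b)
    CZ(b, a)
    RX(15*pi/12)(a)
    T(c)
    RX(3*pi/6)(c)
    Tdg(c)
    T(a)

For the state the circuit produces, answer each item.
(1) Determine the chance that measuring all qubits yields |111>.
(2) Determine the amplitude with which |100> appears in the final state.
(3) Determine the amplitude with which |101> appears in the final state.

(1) The probability of measuring |111> is 0.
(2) The final state's coefficient on |100> equals -sqrt(3)*I*sqrt(sqrt(2)/4 + 1/2)*exp(-5*I*pi/16)/4 + I*sqrt(sqrt(2)/4 + 1/2)*exp(-5*I*pi/16)/4 + I*sqrt(sqrt(2)/4 + 1/2)*exp(-I*pi/16)/4 + sqrt(3)*I*sqrt(sqrt(2)/4 + 1/2)*exp(-I*pi/16)/4.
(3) The amplitude on |101> is sqrt(sqrt(2)/4 + 1/2)*exp(-9*I*pi/16)/4 - sqrt(sqrt(2)/4 + 1/2)*exp(-5*I*pi/16)/4 - sqrt(3)*sqrt(sqrt(2)/4 + 1/2)*exp(-5*I*pi/16)/4 - sqrt(3)*sqrt(sqrt(2)/4 + 1/2)*exp(-9*I*pi/16)/4.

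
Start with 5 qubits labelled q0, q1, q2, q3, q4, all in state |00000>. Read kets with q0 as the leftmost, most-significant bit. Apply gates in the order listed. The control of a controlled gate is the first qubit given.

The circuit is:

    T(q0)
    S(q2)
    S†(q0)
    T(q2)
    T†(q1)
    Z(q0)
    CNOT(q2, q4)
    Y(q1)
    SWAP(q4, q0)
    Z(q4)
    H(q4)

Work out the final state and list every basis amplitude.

The resulting statevector has amplitude sqrt(2)*I/2 on |01000>, sqrt(2)*I/2 on |01001>, and 0 on every other basis state.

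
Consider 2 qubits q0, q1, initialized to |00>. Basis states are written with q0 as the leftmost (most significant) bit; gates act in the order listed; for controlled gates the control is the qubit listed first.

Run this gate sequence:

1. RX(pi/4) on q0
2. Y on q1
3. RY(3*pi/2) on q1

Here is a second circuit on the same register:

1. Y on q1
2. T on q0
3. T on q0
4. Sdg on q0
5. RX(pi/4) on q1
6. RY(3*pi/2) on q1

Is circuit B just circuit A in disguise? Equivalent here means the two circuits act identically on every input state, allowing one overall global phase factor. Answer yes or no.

No — the two circuits implement different unitaries, even allowing a global phase.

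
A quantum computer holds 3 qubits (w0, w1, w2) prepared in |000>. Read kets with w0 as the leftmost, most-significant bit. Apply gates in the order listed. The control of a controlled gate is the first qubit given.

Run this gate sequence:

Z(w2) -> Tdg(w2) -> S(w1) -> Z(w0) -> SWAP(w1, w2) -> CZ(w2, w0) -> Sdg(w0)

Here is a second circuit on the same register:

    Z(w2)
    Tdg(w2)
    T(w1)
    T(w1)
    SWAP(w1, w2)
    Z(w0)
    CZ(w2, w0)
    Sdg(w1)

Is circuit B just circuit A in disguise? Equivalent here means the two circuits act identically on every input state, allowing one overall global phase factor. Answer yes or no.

No — the two circuits implement different unitaries, even allowing a global phase.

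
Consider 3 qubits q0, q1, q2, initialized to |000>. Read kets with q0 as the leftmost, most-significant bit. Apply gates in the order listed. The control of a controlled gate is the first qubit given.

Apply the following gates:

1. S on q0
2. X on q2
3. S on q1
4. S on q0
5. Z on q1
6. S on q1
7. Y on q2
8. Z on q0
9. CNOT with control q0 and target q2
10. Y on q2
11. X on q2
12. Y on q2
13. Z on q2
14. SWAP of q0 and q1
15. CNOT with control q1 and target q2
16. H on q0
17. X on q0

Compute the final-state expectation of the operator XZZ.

In the final state, XZZ has expectation -1.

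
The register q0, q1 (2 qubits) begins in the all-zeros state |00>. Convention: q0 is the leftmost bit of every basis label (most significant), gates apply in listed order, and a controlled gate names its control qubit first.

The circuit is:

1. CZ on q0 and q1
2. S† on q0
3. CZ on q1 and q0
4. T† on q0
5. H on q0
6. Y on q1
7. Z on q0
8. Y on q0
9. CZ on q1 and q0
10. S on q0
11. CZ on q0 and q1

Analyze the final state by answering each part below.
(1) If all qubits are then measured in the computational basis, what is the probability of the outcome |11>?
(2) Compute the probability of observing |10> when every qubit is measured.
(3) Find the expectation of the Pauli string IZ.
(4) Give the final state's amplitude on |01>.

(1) A full measurement returns |11> with probability 1/2.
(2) A full measurement returns |10> with probability 0.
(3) The observable IZ averages to -1.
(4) The final state's coefficient on |01> equals -sqrt(2)/2.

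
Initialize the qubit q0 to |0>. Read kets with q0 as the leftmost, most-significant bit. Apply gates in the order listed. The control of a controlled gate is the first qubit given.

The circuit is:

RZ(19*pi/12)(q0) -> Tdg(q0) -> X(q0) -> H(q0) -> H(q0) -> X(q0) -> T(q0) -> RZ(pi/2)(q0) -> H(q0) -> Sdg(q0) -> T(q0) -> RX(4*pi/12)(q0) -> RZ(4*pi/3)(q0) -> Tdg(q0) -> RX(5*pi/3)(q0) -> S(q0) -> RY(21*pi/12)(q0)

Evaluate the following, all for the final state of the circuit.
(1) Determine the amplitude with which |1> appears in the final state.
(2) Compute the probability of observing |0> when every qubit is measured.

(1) The amplitude on |1> is 3*sqrt(2)*sqrt(sqrt(2)/4 + 1/2)*exp(-3*I*pi/8)/8 + sqrt(6)*sqrt(sqrt(2)/4 + 1/2)*exp(-5*I*pi/8)/8 - sqrt(6)*sqrt(sqrt(2)/4 + 1/2)*exp(7*I*pi/24)/8 - 3*sqrt(2)*sqrt(1/2 - sqrt(2)/4)*exp(7*I*pi/24)/8 - sqrt(2)*sqrt(1/2 - sqrt(2)/4)*exp(-5*I*pi/8)/8 - sqrt(6)*sqrt(1/2 - sqrt(2)/4)*exp(-3*I*pi/8)/8 + sqrt(6)*sqrt(1/2 - sqrt(2)/4)*exp(13*I*pi/24)/8 + sqrt(2)*sqrt(sqrt(2)/4 + 1/2)*exp(13*I*pi/24)/8.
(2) A full measurement returns |0> with probability -sqrt(3)/16 - sqrt(6)/32 + 11/16.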